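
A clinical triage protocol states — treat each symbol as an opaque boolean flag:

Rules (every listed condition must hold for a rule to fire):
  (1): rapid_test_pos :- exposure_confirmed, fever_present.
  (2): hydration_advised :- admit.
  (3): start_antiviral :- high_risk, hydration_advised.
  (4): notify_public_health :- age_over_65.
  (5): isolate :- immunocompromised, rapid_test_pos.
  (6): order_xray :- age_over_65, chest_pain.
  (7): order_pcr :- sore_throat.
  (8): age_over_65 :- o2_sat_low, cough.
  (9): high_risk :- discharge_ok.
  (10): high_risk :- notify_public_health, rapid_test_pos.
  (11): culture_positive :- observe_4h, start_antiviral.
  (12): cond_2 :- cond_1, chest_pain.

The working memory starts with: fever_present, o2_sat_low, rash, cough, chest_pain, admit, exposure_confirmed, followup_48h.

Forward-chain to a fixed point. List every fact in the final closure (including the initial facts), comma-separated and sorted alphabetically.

admit, age_over_65, chest_pain, cough, exposure_confirmed, fever_present, followup_48h, high_risk, hydration_advised, notify_public_health, o2_sat_low, order_xray, rapid_test_pos, rash, start_antiviral

Round 1 fires (1), (2), (8), giving rapid_test_pos, hydration_advised, age_over_65.
Round 2 fires (4), (6), giving notify_public_health, order_xray.
Round 3 fires (10), giving high_risk.
Round 4 fires (3), giving start_antiviral.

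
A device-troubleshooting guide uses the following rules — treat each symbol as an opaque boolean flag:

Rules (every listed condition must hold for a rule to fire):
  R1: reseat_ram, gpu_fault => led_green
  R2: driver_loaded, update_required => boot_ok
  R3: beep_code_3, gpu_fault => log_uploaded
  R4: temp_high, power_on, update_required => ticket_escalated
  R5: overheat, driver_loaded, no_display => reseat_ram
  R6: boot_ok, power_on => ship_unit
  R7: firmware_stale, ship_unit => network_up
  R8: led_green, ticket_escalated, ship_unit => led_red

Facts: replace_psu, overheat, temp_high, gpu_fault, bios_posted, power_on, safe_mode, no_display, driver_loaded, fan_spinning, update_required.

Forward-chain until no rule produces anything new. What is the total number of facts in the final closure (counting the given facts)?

Round 1 — R2, R4, R5, derive boot_ok, ticket_escalated, reseat_ram.
Round 2 — R1, R6, derive led_green, ship_unit.
Round 3 — R8, derive led_red.
Closure: {bios_posted, boot_ok, driver_loaded, fan_spinning, gpu_fault, led_green, led_red, no_display, overheat, power_on, replace_psu, reseat_ram, safe_mode, ship_unit, temp_high, ticket_escalated, update_required} — 17 facts.

17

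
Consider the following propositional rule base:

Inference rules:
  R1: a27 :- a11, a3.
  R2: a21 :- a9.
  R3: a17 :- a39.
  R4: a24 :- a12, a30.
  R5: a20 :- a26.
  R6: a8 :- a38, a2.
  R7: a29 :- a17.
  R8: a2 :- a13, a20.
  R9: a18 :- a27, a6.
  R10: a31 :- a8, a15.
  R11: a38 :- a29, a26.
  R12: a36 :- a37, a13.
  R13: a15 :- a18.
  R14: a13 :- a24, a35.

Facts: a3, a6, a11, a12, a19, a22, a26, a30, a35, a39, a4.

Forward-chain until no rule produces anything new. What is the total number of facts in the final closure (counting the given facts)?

23

Round 1 fires R1, R3, R4, R5, giving a27, a17, a24, a20.
Round 2 fires R7, R9, R14, giving a29, a18, a13.
Round 3 fires R8, R11, R13, giving a2, a38, a15.
Round 4 fires R6, giving a8.
Round 5 fires R10, giving a31.
Closure: {a11, a12, a13, a15, a17, a18, a19, a2, a20, a22, a24, a26, a27, a29, a3, a30, a31, a35, a38, a39, a4, a6, a8} — 23 facts.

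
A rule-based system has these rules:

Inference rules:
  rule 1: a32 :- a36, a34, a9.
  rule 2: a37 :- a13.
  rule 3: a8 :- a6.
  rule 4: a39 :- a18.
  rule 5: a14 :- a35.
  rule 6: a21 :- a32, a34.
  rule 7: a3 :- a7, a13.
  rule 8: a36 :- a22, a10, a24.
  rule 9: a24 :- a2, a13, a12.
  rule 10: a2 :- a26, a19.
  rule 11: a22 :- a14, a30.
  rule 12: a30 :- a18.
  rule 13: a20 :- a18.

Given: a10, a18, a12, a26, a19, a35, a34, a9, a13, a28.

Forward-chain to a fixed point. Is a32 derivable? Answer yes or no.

yes

Round 1: rule 2 [a37 :- a13.]; rule 4 [a39 :- a18.]; rule 5 [a14 :- a35.]; rule 10 [a2 :- a26, a19.]; rule 12 [a30 :- a18.]; rule 13 [a20 :- a18.]. New: a37, a39, a14, a2, a30, a20.
Round 2: rule 9 [a24 :- a2, a13, a12.]; rule 11 [a22 :- a14, a30.]. New: a24, a22.
Round 3: rule 8 [a36 :- a22, a10, a24.]. New: a36.
Round 4: rule 1 [a32 :- a36, a34, a9.]. New: a32.
Round 5: rule 6 [a21 :- a32, a34.]. New: a21.
a32 appears in round 4, so it is derivable.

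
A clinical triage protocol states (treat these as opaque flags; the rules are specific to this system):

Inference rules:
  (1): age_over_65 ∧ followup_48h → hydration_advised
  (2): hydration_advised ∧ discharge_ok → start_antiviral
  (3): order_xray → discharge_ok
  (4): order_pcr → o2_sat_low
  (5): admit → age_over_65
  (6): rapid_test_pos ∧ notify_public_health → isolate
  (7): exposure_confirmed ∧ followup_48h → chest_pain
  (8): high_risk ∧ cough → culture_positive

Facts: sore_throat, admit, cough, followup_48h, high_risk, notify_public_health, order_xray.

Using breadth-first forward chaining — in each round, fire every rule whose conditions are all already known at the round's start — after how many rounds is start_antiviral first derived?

Round 1: (3) [order_xray → discharge_ok]; (5) [admit → age_over_65]; (8) [high_risk ∧ cough → culture_positive]. Adds discharge_ok, age_over_65, culture_positive.
Round 2: (1) [age_over_65 ∧ followup_48h → hydration_advised]. Adds hydration_advised.
Round 3: (2) [hydration_advised ∧ discharge_ok → start_antiviral]. Adds start_antiviral.
start_antiviral first appears in round 3.

3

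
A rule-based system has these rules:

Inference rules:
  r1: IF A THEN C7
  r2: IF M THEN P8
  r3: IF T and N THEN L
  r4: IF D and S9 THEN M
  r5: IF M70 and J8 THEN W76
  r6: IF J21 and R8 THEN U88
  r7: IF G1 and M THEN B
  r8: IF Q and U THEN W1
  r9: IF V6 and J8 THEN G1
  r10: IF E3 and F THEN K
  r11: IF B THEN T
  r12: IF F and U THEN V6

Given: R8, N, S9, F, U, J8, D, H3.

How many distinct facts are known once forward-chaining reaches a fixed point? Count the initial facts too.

Round 1 fires r4, r12, giving M, V6.
Round 2 fires r2, r9, giving P8, G1.
Round 3 fires r7, giving B.
Round 4 fires r11, giving T.
Round 5 fires r3, giving L.
Closure: {B, D, F, G1, H3, J8, L, M, N, P8, R8, S9, T, U, V6} — 15 facts.

15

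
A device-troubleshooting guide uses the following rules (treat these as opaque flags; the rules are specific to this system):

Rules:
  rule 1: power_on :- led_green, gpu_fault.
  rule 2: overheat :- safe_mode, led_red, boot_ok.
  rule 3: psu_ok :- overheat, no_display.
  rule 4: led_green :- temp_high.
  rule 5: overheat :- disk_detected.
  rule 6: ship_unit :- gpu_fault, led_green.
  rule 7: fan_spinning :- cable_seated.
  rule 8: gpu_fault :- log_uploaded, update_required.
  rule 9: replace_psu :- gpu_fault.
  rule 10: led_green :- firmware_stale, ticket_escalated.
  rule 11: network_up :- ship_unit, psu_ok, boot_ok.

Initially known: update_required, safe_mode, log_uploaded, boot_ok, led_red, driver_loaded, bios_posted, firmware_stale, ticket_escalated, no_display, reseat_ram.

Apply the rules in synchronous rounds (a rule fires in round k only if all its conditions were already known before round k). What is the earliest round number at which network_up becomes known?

3

[1] rule 2 [overheat :- safe_mode, led_red, boot_ok.]; rule 8 [gpu_fault :- log_uploaded, update_required.]; rule 10 [led_green :- firmware_stale, ticket_escalated.]. ⇒ new: overheat, gpu_fault, led_green.
[2] rule 1 [power_on :- led_green, gpu_fault.]; rule 3 [psu_ok :- overheat, no_display.]; rule 6 [ship_unit :- gpu_fault, led_green.]; rule 9 [replace_psu :- gpu_fault.]. ⇒ new: power_on, psu_ok, ship_unit, replace_psu.
[3] rule 11 [network_up :- ship_unit, psu_ok, boot_ok.]. ⇒ new: network_up.
network_up first appears in round 3.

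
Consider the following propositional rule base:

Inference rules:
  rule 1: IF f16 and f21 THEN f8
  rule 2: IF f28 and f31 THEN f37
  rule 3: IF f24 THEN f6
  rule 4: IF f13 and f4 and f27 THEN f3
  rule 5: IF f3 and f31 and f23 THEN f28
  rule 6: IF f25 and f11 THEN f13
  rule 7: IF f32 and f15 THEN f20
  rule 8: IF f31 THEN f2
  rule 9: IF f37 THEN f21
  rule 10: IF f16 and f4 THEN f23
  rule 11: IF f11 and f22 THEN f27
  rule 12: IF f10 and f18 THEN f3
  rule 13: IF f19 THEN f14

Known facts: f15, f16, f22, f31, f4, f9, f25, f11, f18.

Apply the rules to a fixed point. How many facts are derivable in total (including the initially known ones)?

18

[1] rule 6 [IF f25 and f11 THEN f13]; rule 8 [IF f31 THEN f2]; rule 10 [IF f16 and f4 THEN f23]; rule 11 [IF f11 and f22 THEN f27]. ⇒ new: f13, f2, f23, f27.
[2] rule 4 [IF f13 and f4 and f27 THEN f3]. ⇒ new: f3.
[3] rule 5 [IF f3 and f31 and f23 THEN f28]. ⇒ new: f28.
[4] rule 2 [IF f28 and f31 THEN f37]. ⇒ new: f37.
[5] rule 9 [IF f37 THEN f21]. ⇒ new: f21.
[6] rule 1 [IF f16 and f21 THEN f8]. ⇒ new: f8.
Closure: {f11, f13, f15, f16, f18, f2, f21, f22, f23, f25, f27, f28, f3, f31, f37, f4, f8, f9} — 18 facts.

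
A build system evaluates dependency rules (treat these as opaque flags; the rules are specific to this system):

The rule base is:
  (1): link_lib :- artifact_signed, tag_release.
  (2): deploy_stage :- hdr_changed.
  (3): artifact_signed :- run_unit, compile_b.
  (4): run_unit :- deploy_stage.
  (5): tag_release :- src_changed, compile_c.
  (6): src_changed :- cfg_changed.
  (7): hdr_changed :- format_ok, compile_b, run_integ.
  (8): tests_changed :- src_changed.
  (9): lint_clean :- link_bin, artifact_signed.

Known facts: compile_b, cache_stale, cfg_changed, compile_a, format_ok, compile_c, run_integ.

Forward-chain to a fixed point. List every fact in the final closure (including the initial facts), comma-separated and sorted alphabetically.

Round 1 — (6), (7), derive src_changed, hdr_changed.
Round 2 — (2), (5), (8), derive deploy_stage, tag_release, tests_changed.
Round 3 — (4), derive run_unit.
Round 4 — (3), derive artifact_signed.
Round 5 — (1), derive link_lib.

artifact_signed, cache_stale, cfg_changed, compile_a, compile_b, compile_c, deploy_stage, format_ok, hdr_changed, link_lib, run_integ, run_unit, src_changed, tag_release, tests_changed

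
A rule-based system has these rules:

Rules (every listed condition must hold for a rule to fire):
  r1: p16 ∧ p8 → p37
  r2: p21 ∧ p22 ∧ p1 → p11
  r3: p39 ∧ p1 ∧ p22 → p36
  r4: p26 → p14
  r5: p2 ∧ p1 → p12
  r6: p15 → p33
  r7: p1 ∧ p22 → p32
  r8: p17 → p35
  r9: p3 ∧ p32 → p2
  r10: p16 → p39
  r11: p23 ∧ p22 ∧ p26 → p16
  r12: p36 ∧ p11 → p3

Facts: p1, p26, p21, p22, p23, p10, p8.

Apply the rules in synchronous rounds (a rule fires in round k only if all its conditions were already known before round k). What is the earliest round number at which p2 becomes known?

5

Round 1 — r2, r4, r7, r11, derive p11, p14, p32, p16.
Round 2 — r1, r10, derive p37, p39.
Round 3 — r3, derive p36.
Round 4 — r12, derive p3.
Round 5 — r9, derive p2.
p2 first appears in round 5.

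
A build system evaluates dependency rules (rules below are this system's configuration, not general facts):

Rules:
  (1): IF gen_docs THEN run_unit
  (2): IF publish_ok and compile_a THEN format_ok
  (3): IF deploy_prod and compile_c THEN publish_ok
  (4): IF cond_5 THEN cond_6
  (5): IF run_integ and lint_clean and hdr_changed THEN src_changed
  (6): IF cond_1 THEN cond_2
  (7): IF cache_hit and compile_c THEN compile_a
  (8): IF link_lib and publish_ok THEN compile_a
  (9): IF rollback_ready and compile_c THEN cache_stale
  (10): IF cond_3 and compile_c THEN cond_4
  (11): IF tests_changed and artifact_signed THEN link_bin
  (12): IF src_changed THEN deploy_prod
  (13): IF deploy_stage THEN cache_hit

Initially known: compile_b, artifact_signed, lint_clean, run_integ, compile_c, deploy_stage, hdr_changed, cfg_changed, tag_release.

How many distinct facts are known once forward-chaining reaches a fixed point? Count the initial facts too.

Round 1: (5) [IF run_integ and lint_clean and hdr_changed THEN src_changed]; (13) [IF deploy_stage THEN cache_hit]. New: src_changed, cache_hit.
Round 2: (7) [IF cache_hit and compile_c THEN compile_a]; (12) [IF src_changed THEN deploy_prod]. New: compile_a, deploy_prod.
Round 3: (3) [IF deploy_prod and compile_c THEN publish_ok]. New: publish_ok.
Round 4: (2) [IF publish_ok and compile_a THEN format_ok]. New: format_ok.
Closure: {artifact_signed, cache_hit, cfg_changed, compile_a, compile_b, compile_c, deploy_prod, deploy_stage, format_ok, hdr_changed, lint_clean, publish_ok, run_integ, src_changed, tag_release} — 15 facts.

15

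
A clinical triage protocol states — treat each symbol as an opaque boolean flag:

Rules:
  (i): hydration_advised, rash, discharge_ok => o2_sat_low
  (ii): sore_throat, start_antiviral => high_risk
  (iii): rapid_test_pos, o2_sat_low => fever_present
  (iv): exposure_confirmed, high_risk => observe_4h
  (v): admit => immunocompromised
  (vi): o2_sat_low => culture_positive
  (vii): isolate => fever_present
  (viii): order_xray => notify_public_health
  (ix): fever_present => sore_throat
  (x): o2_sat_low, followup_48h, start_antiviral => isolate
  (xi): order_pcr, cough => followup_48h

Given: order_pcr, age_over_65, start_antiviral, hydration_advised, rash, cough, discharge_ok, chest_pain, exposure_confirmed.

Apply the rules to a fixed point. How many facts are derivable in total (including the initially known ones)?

Round 1 — (i), (xi), derive o2_sat_low, followup_48h.
Round 2 — (vi), (x), derive culture_positive, isolate.
Round 3 — (vii), derive fever_present.
Round 4 — (ix), derive sore_throat.
Round 5 — (ii), derive high_risk.
Round 6 — (iv), derive observe_4h.
Closure: {age_over_65, chest_pain, cough, culture_positive, discharge_ok, exposure_confirmed, fever_present, followup_48h, high_risk, hydration_advised, isolate, o2_sat_low, observe_4h, order_pcr, rash, sore_throat, start_antiviral} — 17 facts.

17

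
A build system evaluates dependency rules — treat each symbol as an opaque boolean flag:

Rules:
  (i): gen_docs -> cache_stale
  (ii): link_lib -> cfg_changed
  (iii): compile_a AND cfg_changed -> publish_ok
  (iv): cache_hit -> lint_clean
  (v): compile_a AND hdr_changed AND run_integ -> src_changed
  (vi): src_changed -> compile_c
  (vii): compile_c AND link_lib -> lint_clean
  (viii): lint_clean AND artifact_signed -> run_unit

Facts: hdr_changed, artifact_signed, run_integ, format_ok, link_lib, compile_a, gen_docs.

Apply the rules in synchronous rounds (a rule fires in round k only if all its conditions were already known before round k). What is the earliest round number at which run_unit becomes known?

Round 1: (i) [gen_docs -> cache_stale]; (ii) [link_lib -> cfg_changed]; (v) [compile_a AND hdr_changed AND run_integ -> src_changed]. New: cache_stale, cfg_changed, src_changed.
Round 2: (iii) [compile_a AND cfg_changed -> publish_ok]; (vi) [src_changed -> compile_c]. New: publish_ok, compile_c.
Round 3: (vii) [compile_c AND link_lib -> lint_clean]. New: lint_clean.
Round 4: (viii) [lint_clean AND artifact_signed -> run_unit]. New: run_unit.
run_unit first appears in round 4.

4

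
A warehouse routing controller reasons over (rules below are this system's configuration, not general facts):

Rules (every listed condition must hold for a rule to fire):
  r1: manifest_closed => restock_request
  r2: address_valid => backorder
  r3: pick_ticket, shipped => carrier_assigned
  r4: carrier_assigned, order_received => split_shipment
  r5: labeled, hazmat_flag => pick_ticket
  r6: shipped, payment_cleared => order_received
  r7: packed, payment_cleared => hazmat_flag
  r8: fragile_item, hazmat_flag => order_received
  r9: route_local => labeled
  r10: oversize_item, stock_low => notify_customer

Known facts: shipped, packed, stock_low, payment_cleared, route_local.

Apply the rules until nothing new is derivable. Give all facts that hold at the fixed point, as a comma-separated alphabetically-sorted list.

[1] r6 [shipped, payment_cleared => order_received]; r7 [packed, payment_cleared => hazmat_flag]; r9 [route_local => labeled]. ⇒ new: order_received, hazmat_flag, labeled.
[2] r5 [labeled, hazmat_flag => pick_ticket]. ⇒ new: pick_ticket.
[3] r3 [pick_ticket, shipped => carrier_assigned]. ⇒ new: carrier_assigned.
[4] r4 [carrier_assigned, order_received => split_shipment]. ⇒ new: split_shipment.

carrier_assigned, hazmat_flag, labeled, order_received, packed, payment_cleared, pick_ticket, route_local, shipped, split_shipment, stock_low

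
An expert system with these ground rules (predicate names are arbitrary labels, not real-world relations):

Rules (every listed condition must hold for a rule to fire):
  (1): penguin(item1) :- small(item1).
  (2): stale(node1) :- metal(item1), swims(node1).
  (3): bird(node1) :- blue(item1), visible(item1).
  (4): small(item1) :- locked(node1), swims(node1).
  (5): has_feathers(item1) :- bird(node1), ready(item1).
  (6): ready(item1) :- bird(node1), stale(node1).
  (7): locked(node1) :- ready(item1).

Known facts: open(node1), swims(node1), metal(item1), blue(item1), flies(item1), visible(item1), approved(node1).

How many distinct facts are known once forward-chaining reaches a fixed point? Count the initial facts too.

Round 1 fires (2), (3), giving stale(node1), bird(node1).
Round 2 fires (6), giving ready(item1).
Round 3 fires (5), (7), giving has_feathers(item1), locked(node1).
Round 4 fires (4), giving small(item1).
Round 5 fires (1), giving penguin(item1).
Closure: {approved(node1), bird(node1), blue(item1), flies(item1), has_feathers(item1), locked(node1), metal(item1), open(node1), penguin(item1), ready(item1), small(item1), stale(node1), swims(node1), visible(item1)} — 14 facts.

14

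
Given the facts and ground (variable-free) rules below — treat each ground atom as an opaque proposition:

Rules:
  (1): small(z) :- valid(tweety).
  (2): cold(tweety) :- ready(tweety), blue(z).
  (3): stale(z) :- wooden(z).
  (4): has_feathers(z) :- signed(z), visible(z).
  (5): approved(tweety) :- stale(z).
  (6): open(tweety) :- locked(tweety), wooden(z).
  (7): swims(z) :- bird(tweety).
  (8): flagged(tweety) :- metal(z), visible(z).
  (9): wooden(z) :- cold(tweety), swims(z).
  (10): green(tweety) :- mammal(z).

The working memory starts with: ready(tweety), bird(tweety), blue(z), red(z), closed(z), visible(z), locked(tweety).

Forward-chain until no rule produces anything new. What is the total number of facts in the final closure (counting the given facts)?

13

Round 1: (2) [cold(tweety) :- ready(tweety), blue(z).]; (7) [swims(z) :- bird(tweety).]. Adds cold(tweety), swims(z).
Round 2: (9) [wooden(z) :- cold(tweety), swims(z).]. Adds wooden(z).
Round 3: (3) [stale(z) :- wooden(z).]; (6) [open(tweety) :- locked(tweety), wooden(z).]. Adds stale(z), open(tweety).
Round 4: (5) [approved(tweety) :- stale(z).]. Adds approved(tweety).
Closure: {approved(tweety), bird(tweety), blue(z), closed(z), cold(tweety), locked(tweety), open(tweety), ready(tweety), red(z), stale(z), swims(z), visible(z), wooden(z)} — 13 facts.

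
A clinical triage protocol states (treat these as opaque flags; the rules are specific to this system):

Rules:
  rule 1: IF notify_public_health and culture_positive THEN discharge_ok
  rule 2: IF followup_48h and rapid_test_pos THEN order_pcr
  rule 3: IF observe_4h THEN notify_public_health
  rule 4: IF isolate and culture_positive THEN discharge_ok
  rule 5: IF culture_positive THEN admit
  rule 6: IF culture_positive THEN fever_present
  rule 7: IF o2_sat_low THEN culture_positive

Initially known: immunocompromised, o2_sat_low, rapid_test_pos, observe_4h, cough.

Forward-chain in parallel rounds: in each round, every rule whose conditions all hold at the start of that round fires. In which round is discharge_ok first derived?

Round 1: rule 3 [IF observe_4h THEN notify_public_health]; rule 7 [IF o2_sat_low THEN culture_positive]. New: notify_public_health, culture_positive.
Round 2: rule 1 [IF notify_public_health and culture_positive THEN discharge_ok]; rule 5 [IF culture_positive THEN admit]; rule 6 [IF culture_positive THEN fever_present]. New: discharge_ok, admit, fever_present.
discharge_ok first appears in round 2.

2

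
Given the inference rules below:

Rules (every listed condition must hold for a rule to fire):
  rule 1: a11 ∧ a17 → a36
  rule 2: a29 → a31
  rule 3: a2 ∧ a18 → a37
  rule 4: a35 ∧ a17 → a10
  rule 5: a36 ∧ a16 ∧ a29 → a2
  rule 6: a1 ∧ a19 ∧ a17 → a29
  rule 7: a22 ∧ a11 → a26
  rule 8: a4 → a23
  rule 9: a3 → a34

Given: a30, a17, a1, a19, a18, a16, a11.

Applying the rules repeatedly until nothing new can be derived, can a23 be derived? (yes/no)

Round 1: rule 1 [a11 ∧ a17 → a36]; rule 6 [a1 ∧ a19 ∧ a17 → a29]. New: a36, a29.
Round 2: rule 2 [a29 → a31]; rule 5 [a36 ∧ a16 ∧ a29 → a2]. New: a31, a2.
Round 3: rule 3 [a2 ∧ a18 → a37]. New: a37.
Fixed point reached. a23 is concluded only by rule 8; rule 8 needs a4 (never derived).

no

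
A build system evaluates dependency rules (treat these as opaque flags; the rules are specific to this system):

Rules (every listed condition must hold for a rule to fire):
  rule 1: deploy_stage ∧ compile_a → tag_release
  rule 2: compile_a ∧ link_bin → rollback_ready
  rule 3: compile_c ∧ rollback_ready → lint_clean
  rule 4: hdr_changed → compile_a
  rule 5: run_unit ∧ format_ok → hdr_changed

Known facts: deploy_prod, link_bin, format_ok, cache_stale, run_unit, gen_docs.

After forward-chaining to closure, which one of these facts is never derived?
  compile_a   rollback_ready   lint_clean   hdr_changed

lint_clean

Round 1: rule 5 [run_unit ∧ format_ok → hdr_changed]. Adds hdr_changed.
Round 2: rule 4 [hdr_changed → compile_a]. Adds compile_a.
Round 3: rule 2 [compile_a ∧ link_bin → rollback_ready]. Adds rollback_ready.
Derived: compile_a (round 2), hdr_changed (round 1), rollback_ready (round 3). lint_clean never appears in any round.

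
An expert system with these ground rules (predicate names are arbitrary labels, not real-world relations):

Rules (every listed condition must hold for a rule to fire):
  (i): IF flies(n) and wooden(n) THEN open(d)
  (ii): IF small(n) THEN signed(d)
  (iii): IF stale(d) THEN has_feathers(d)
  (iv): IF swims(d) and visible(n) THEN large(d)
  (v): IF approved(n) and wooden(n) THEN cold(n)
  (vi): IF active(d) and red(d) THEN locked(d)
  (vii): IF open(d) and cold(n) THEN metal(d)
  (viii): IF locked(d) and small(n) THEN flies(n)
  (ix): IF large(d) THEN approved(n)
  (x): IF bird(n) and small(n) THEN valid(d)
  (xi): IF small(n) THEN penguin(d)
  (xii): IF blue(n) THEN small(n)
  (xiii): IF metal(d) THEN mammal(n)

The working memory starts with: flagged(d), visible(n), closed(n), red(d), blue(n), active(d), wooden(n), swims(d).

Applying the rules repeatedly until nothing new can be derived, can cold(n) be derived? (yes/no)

yes

[1] (iv) [IF swims(d) and visible(n) THEN large(d)]; (vi) [IF active(d) and red(d) THEN locked(d)]; (xii) [IF blue(n) THEN small(n)]. ⇒ new: large(d), locked(d), small(n).
[2] (ii) [IF small(n) THEN signed(d)]; (viii) [IF locked(d) and small(n) THEN flies(n)]; (ix) [IF large(d) THEN approved(n)]; (xi) [IF small(n) THEN penguin(d)]. ⇒ new: signed(d), flies(n), approved(n), penguin(d).
[3] (i) [IF flies(n) and wooden(n) THEN open(d)]; (v) [IF approved(n) and wooden(n) THEN cold(n)]. ⇒ new: open(d), cold(n).
[4] (vii) [IF open(d) and cold(n) THEN metal(d)]. ⇒ new: metal(d).
[5] (xiii) [IF metal(d) THEN mammal(n)]. ⇒ new: mammal(n).
cold(n) appears in round 3, so it is derivable.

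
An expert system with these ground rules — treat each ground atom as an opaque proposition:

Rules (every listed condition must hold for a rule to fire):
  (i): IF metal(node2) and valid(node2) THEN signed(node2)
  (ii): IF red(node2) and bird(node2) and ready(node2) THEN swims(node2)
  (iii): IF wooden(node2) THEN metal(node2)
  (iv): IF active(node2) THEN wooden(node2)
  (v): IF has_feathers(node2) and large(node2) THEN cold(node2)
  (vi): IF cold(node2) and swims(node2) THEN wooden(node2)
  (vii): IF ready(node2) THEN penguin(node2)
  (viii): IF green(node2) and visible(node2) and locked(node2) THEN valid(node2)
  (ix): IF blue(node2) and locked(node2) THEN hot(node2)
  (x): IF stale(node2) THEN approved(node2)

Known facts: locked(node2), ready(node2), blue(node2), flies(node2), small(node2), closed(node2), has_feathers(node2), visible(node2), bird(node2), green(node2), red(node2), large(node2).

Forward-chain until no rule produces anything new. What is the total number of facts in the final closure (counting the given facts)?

Round 1: (ii) [IF red(node2) and bird(node2) and ready(node2) THEN swims(node2)]; (v) [IF has_feathers(node2) and large(node2) THEN cold(node2)]; (vii) [IF ready(node2) THEN penguin(node2)]; (viii) [IF green(node2) and visible(node2) and locked(node2) THEN valid(node2)]; (ix) [IF blue(node2) and locked(node2) THEN hot(node2)]. New: swims(node2), cold(node2), penguin(node2), valid(node2), hot(node2).
Round 2: (vi) [IF cold(node2) and swims(node2) THEN wooden(node2)]. New: wooden(node2).
Round 3: (iii) [IF wooden(node2) THEN metal(node2)]. New: metal(node2).
Round 4: (i) [IF metal(node2) and valid(node2) THEN signed(node2)]. New: signed(node2).
Closure: {bird(node2), blue(node2), closed(node2), cold(node2), flies(node2), green(node2), has_feathers(node2), hot(node2), large(node2), locked(node2), metal(node2), penguin(node2), ready(node2), red(node2), signed(node2), small(node2), swims(node2), valid(node2), visible(node2), wooden(node2)} — 20 facts.

20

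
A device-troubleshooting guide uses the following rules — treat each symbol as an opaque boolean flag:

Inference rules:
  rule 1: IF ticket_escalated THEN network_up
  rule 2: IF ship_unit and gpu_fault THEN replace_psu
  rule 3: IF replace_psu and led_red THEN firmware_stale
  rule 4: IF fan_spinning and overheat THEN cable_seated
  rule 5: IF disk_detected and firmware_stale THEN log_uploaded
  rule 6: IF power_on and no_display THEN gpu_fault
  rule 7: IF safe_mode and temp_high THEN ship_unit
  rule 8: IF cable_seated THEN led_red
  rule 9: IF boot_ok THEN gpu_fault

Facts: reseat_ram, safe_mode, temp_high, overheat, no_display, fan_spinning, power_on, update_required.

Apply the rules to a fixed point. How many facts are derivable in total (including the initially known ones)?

Round 1: rule 4 [IF fan_spinning and overheat THEN cable_seated]; rule 6 [IF power_on and no_display THEN gpu_fault]; rule 7 [IF safe_mode and temp_high THEN ship_unit]. New: cable_seated, gpu_fault, ship_unit.
Round 2: rule 2 [IF ship_unit and gpu_fault THEN replace_psu]; rule 8 [IF cable_seated THEN led_red]. New: replace_psu, led_red.
Round 3: rule 3 [IF replace_psu and led_red THEN firmware_stale]. New: firmware_stale.
Closure: {cable_seated, fan_spinning, firmware_stale, gpu_fault, led_red, no_display, overheat, power_on, replace_psu, reseat_ram, safe_mode, ship_unit, temp_high, update_required} — 14 facts.

14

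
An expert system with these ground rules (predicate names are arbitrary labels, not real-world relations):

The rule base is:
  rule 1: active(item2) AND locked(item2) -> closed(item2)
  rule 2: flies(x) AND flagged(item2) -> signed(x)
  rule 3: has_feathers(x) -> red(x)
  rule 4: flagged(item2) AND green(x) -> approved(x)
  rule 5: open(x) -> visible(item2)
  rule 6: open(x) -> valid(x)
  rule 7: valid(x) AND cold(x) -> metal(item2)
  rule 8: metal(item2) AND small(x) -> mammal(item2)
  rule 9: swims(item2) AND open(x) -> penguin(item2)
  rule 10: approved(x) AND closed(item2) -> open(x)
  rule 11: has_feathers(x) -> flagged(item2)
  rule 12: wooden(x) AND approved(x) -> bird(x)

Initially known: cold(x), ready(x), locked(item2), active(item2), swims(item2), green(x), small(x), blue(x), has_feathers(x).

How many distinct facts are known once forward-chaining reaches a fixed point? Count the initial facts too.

Round 1 fires rule 1, rule 3, rule 11, giving closed(item2), red(x), flagged(item2).
Round 2 fires rule 4, giving approved(x).
Round 3 fires rule 10, giving open(x).
Round 4 fires rule 5, rule 6, rule 9, giving visible(item2), valid(x), penguin(item2).
Round 5 fires rule 7, giving metal(item2).
Round 6 fires rule 8, giving mammal(item2).
Closure: {active(item2), approved(x), blue(x), closed(item2), cold(x), flagged(item2), green(x), has_feathers(x), locked(item2), mammal(item2), metal(item2), open(x), penguin(item2), ready(x), red(x), small(x), swims(item2), valid(x), visible(item2)} — 19 facts.

19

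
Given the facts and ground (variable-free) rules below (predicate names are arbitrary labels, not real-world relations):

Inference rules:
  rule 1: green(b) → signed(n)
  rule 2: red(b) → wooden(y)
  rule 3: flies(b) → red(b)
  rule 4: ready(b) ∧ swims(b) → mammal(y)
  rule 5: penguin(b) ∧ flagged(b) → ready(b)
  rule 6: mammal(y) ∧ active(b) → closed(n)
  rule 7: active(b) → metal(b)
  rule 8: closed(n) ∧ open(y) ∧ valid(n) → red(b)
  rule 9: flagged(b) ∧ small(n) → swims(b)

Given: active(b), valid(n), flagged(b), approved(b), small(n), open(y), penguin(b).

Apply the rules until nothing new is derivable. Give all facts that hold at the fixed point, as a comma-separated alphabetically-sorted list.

active(b), approved(b), closed(n), flagged(b), mammal(y), metal(b), open(y), penguin(b), ready(b), red(b), small(n), swims(b), valid(n), wooden(y)

Round 1 — rule 5, rule 7, rule 9, derive ready(b), metal(b), swims(b).
Round 2 — rule 4, derive mammal(y).
Round 3 — rule 6, derive closed(n).
Round 4 — rule 8, derive red(b).
Round 5 — rule 2, derive wooden(y).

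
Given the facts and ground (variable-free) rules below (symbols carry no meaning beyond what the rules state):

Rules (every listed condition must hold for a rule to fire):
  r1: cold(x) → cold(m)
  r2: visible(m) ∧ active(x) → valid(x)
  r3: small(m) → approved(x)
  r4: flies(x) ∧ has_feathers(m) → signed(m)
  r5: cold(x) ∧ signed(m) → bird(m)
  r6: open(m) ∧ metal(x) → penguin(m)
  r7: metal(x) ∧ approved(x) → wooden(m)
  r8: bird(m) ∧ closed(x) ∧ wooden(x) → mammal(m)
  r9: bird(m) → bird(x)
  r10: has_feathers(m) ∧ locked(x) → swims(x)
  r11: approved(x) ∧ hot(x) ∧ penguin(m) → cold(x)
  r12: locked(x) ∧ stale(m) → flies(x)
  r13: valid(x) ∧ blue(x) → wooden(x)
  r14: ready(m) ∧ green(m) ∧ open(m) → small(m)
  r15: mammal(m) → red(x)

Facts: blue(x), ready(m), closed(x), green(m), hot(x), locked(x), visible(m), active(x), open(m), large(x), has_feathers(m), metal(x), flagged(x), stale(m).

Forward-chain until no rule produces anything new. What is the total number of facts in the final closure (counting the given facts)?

Round 1: r2 [visible(m) ∧ active(x) → valid(x)]; r6 [open(m) ∧ metal(x) → penguin(m)]; r10 [has_feathers(m) ∧ locked(x) → swims(x)]; r12 [locked(x) ∧ stale(m) → flies(x)]; r14 [ready(m) ∧ green(m) ∧ open(m) → small(m)]. New: valid(x), penguin(m), swims(x), flies(x), small(m).
Round 2: r3 [small(m) → approved(x)]; r4 [flies(x) ∧ has_feathers(m) → signed(m)]; r13 [valid(x) ∧ blue(x) → wooden(x)]. New: approved(x), signed(m), wooden(x).
Round 3: r7 [metal(x) ∧ approved(x) → wooden(m)]; r11 [approved(x) ∧ hot(x) ∧ penguin(m) → cold(x)]. New: wooden(m), cold(x).
Round 4: r1 [cold(x) → cold(m)]; r5 [cold(x) ∧ signed(m) → bird(m)]. New: cold(m), bird(m).
Round 5: r8 [bird(m) ∧ closed(x) ∧ wooden(x) → mammal(m)]; r9 [bird(m) → bird(x)]. New: mammal(m), bird(x).
Round 6: r15 [mammal(m) → red(x)]. New: red(x).
Closure: {active(x), approved(x), bird(m), bird(x), blue(x), closed(x), cold(m), cold(x), flagged(x), flies(x), green(m), has_feathers(m), hot(x), large(x), locked(x), mammal(m), metal(x), open(m), penguin(m), ready(m), red(x), signed(m), small(m), stale(m), swims(x), valid(x), visible(m), wooden(m), wooden(x)} — 29 facts.

29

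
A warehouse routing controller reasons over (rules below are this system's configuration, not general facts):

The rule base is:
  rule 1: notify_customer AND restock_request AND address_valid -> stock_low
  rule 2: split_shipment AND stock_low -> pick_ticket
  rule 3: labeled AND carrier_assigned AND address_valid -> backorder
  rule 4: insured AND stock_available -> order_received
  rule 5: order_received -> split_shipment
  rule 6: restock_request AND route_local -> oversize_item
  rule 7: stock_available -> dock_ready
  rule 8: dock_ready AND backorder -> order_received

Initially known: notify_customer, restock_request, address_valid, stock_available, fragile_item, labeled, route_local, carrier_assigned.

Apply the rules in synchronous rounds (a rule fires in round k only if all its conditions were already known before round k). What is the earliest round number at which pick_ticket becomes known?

4

Round 1 — rule 1, rule 3, rule 6, rule 7, derive stock_low, backorder, oversize_item, dock_ready.
Round 2 — rule 8, derive order_received.
Round 3 — rule 5, derive split_shipment.
Round 4 — rule 2, derive pick_ticket.
pick_ticket first appears in round 4.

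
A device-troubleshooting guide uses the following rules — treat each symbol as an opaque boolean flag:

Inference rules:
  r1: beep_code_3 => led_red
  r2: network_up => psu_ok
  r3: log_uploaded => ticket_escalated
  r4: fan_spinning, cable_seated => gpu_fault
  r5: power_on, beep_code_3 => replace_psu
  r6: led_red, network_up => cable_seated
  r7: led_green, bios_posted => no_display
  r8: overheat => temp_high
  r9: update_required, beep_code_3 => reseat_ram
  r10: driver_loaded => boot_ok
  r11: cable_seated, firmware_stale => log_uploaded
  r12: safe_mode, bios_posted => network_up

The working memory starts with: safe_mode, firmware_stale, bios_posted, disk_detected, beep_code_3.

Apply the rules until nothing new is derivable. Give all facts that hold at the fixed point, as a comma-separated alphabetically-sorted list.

beep_code_3, bios_posted, cable_seated, disk_detected, firmware_stale, led_red, log_uploaded, network_up, psu_ok, safe_mode, ticket_escalated

Round 1 — r1, r12, derive led_red, network_up.
Round 2 — r2, r6, derive psu_ok, cable_seated.
Round 3 — r11, derive log_uploaded.
Round 4 — r3, derive ticket_escalated.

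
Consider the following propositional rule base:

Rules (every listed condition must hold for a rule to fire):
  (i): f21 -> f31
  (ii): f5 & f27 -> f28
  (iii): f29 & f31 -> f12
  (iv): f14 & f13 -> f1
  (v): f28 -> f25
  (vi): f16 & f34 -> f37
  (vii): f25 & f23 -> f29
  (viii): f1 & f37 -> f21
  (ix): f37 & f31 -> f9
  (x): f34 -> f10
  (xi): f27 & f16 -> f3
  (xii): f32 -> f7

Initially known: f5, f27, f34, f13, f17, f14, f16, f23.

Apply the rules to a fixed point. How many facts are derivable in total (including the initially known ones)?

Round 1 — (ii), (iv), (vi), (x), (xi), derive f28, f1, f37, f10, f3.
Round 2 — (v), (viii), derive f25, f21.
Round 3 — (i), (vii), derive f31, f29.
Round 4 — (iii), (ix), derive f12, f9.
Closure: {f1, f10, f12, f13, f14, f16, f17, f21, f23, f25, f27, f28, f29, f3, f31, f34, f37, f5, f9} — 19 facts.

19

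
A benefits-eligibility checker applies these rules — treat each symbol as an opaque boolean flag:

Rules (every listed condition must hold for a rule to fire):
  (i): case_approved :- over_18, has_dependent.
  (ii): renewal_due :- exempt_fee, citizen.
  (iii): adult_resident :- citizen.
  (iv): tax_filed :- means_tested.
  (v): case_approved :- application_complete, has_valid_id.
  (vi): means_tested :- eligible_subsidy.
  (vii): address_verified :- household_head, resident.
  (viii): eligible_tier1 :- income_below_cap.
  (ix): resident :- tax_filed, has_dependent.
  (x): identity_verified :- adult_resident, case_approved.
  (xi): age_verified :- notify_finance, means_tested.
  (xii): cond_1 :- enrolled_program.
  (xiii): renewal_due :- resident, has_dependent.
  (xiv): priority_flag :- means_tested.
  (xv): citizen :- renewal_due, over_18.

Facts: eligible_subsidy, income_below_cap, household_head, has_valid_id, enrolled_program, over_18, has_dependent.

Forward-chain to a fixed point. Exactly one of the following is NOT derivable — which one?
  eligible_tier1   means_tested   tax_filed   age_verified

age_verified

[1] (i) [case_approved :- over_18, has_dependent.]; (vi) [means_tested :- eligible_subsidy.]; (viii) [eligible_tier1 :- income_below_cap.]; (xii) [cond_1 :- enrolled_program.]. ⇒ new: case_approved, means_tested, eligible_tier1, cond_1.
[2] (iv) [tax_filed :- means_tested.]; (xiv) [priority_flag :- means_tested.]. ⇒ new: tax_filed, priority_flag.
[3] (ix) [resident :- tax_filed, has_dependent.]. ⇒ new: resident.
[4] (vii) [address_verified :- household_head, resident.]; (xiii) [renewal_due :- resident, has_dependent.]. ⇒ new: address_verified, renewal_due.
[5] (xv) [citizen :- renewal_due, over_18.]. ⇒ new: citizen.
[6] (iii) [adult_resident :- citizen.]. ⇒ new: adult_resident.
[7] (x) [identity_verified :- adult_resident, case_approved.]. ⇒ new: identity_verified.
Derived: eligible_tier1 (round 1), tax_filed (round 2), means_tested (round 1). age_verified never appears in any round.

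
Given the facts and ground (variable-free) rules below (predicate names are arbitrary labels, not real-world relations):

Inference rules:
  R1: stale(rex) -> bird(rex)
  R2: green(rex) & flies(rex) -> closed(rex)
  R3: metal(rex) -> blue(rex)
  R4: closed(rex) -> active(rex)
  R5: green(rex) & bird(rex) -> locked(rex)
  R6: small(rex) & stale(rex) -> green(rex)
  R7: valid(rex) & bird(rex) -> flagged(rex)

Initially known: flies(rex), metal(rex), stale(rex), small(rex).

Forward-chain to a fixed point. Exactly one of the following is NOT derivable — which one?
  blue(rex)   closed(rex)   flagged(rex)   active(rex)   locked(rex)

flagged(rex)

Round 1 — R1, R3, R6, derive bird(rex), blue(rex), green(rex).
Round 2 — R2, R5, derive closed(rex), locked(rex).
Round 3 — R4, derive active(rex).
Derived: active(rex) (round 3), blue(rex) (round 1), locked(rex) (round 2), closed(rex) (round 2). flagged(rex) never appears in any round.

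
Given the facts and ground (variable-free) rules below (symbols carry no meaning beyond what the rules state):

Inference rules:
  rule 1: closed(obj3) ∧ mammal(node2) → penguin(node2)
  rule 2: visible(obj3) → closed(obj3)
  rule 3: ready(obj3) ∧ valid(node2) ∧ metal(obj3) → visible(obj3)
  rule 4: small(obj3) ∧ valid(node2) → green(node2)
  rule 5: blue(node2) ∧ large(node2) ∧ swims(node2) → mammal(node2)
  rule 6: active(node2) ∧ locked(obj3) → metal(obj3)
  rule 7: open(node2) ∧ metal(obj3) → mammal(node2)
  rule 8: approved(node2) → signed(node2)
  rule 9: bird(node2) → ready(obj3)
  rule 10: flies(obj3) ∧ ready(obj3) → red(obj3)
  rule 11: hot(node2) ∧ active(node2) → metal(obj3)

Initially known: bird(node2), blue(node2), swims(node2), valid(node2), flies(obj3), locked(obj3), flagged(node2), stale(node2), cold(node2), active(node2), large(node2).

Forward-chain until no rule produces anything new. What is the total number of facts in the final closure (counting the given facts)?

18

Round 1 fires rule 5, rule 6, rule 9, giving mammal(node2), metal(obj3), ready(obj3).
Round 2 fires rule 3, rule 10, giving visible(obj3), red(obj3).
Round 3 fires rule 2, giving closed(obj3).
Round 4 fires rule 1, giving penguin(node2).
Closure: {active(node2), bird(node2), blue(node2), closed(obj3), cold(node2), flagged(node2), flies(obj3), large(node2), locked(obj3), mammal(node2), metal(obj3), penguin(node2), ready(obj3), red(obj3), stale(node2), swims(node2), valid(node2), visible(obj3)} — 18 facts.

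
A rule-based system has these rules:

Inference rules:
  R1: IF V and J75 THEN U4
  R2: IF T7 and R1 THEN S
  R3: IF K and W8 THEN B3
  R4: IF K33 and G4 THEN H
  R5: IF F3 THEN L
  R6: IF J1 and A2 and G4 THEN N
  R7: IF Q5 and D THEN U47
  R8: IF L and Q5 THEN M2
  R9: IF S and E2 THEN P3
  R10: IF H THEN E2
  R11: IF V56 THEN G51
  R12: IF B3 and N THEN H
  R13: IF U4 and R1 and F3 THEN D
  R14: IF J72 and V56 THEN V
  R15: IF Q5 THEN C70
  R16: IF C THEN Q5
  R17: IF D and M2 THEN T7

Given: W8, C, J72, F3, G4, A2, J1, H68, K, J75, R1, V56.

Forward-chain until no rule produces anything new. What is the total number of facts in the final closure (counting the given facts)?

[1] R3 [IF K and W8 THEN B3]; R5 [IF F3 THEN L]; R6 [IF J1 and A2 and G4 THEN N]; R11 [IF V56 THEN G51]; R14 [IF J72 and V56 THEN V]; R16 [IF C THEN Q5]. ⇒ new: B3, L, N, G51, V, Q5.
[2] R1 [IF V and J75 THEN U4]; R8 [IF L and Q5 THEN M2]; R12 [IF B3 and N THEN H]; R15 [IF Q5 THEN C70]. ⇒ new: U4, M2, H, C70.
[3] R10 [IF H THEN E2]; R13 [IF U4 and R1 and F3 THEN D]. ⇒ new: E2, D.
[4] R7 [IF Q5 and D THEN U47]; R17 [IF D and M2 THEN T7]. ⇒ new: U47, T7.
[5] R2 [IF T7 and R1 THEN S]. ⇒ new: S.
[6] R9 [IF S and E2 THEN P3]. ⇒ new: P3.
Closure: {A2, B3, C, C70, D, E2, F3, G4, G51, H, H68, J1, J72, J75, K, L, M2, N, P3, Q5, R1, S, T7, U4, U47, V, V56, W8} — 28 facts.

28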